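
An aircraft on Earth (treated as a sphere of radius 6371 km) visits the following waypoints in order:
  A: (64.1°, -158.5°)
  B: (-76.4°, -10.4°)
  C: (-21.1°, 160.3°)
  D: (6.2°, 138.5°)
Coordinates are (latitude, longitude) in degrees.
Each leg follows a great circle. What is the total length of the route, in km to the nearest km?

Leg A→B: central angle 2.8633 rad, distance 18242.3 km.
Leg B→C: central angle 1.4370 rad, distance 9155.0 km.
Leg C→D: central angle 0.6054 rad, distance 3856.9 km.
Total: 18242.3 + 9155.0 + 3856.9 ≈ 31254 km.

31254 km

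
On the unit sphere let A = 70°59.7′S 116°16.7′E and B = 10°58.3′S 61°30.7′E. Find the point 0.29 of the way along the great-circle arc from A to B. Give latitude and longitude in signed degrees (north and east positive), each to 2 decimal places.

-56.37°, 84.32°

Central angle δ = 1.1978 rad. Interpolating on the sphere with fraction f = 0.29:
P = [sin((1−f)δ)·A + sin(fδ)·B] / sin δ = 0.8071·A + 0.3656·B in Cartesian coordinates,
giving P = (0.0548, 0.5511, -0.8326), i.e. latitude -56.37°, longitude 84.32°.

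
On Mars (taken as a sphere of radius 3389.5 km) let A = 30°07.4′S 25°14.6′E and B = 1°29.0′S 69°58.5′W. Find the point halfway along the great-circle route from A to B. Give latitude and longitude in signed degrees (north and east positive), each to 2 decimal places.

The central angle between A and B is δ = 1.6365 rad.
With f = 0.5, the slerp weights are sin((1−f)δ)/sin δ = 0.7315 and sin(fδ)/sin δ = 0.7315.
Weighted sum of the unit vectors: (0.7315)·(0.7823,0.3689,-0.5019) + (0.7315)·(0.3423,-0.9392,-0.0259) = (0.8227, -0.4172, -0.3861).
Converting back: φ = atan2(z, √(x²+y²)) = -22.71°, λ = atan2(y, x) = -26.89°.

-22.71°, -26.89°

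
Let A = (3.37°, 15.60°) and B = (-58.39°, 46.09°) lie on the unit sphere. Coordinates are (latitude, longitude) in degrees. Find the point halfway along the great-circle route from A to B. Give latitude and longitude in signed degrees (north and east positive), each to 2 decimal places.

-28.27°, 25.99°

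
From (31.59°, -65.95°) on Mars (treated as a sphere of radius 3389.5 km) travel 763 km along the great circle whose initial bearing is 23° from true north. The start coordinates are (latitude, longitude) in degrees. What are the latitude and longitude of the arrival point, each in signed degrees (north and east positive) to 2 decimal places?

Angular distance δ = d/R = 763/3389.5 = 0.22511 rad; initial bearing θ = 0.4014 rad.
sin φ₂ = sin φ₁ cos δ + cos φ₁ sin δ cos θ = (0.5238)(0.9748) + (0.8518)(0.2232)(0.9205) = 0.6856, so φ₂ = 43.29°.
Δλ = atan2(sin θ sin δ cos φ₁, cos δ − sin φ₁ sin φ₂) = atan2(0.0743, 0.6156) = 6.881°.
λ₂ = -65.950° + 6.881° = -59.07°.

43.29°, -59.07°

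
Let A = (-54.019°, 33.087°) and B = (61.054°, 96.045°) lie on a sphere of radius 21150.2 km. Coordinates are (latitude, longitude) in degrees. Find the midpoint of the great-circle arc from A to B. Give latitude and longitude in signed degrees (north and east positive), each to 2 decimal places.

4.12°, 61.18°

The central angle between A and B is δ = 2.1881 rad.
With f = 0.5, the slerp weights are sin((1−f)δ)/sin δ = 1.0896 and sin(fδ)/sin δ = 1.0896.
Weighted sum of the unit vectors: (1.0896)·(0.4922,0.3207,-0.8092) + (1.0896)·(-0.0510,0.4813,0.8751) = (0.4808, 0.8739, 0.0718).
Converting back: φ = atan2(z, √(x²+y²)) = 4.12°, λ = atan2(y, x) = 61.18°.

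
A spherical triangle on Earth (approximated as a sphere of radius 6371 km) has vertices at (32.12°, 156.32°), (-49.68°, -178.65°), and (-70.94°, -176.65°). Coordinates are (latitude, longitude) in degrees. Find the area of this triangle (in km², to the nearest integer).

Side lengths (central angles): a = 0.3714, b = 1.8299, c = 1.4795 rad; semiperimeter s = 1.8404.
By l'Huilier's theorem, tan(E/4) = √[tan(s/2) tan((s−a)/2) tan((s−b)/2) tan((s−c)/2)], giving spherical excess E = 0.1350 rad.
Area = E·R² = 0.1350 × (6371)² ≈ 5477622 km².

5477622 km²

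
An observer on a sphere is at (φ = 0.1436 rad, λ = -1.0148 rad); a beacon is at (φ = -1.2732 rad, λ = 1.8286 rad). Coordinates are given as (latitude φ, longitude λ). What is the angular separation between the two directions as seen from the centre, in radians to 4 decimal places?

1.9979 rad

In radians: φ₁ = 0.1436, φ₂ = -1.2732, Δλ = 162.915° = 2.8434 rad.
cos c = sin φ₁ sin φ₂ + cos φ₁ cos φ₂ cos Δλ = (0.1431)(-0.9560) + (0.9897)(0.2932)(-0.9559) = -0.41421,
so c = arccos(-0.41421) = 1.99788 rad.
So the angular separation is 1.9979 rad.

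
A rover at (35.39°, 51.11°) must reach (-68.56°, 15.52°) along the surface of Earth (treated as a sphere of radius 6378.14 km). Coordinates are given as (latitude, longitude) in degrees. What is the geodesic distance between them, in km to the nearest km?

Let φ₁ = 0.6177 rad, φ₂ = -1.1966 rad, and Δλ = -0.6212 rad.
cos c = sin φ₁ sin φ₂ + cos φ₁ cos φ₂ cos Δλ = (0.5791)(-0.9308) + (0.8152)(0.3655)(0.8132) = -0.29674,
so c = arccos(-0.29674) = 1.87207 rad.
Distance = R·c = 6378.14 × 1.8721 ≈ 11940 km.

11940 km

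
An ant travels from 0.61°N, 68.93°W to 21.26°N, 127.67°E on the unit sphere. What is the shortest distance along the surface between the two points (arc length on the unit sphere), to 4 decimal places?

In radians: φ₁ = 0.0106, φ₂ = 0.3711, Δλ = -163.400° = -2.8519 rad.
cos c = sin φ₁ sin φ₂ + cos φ₁ cos φ₂ cos Δλ = (0.0106)(0.3626) + (0.9999)(0.9319)(-0.9583) = -0.88919,
so c = arccos(-0.88919) = 2.66637 rad.
On the unit sphere the arc length equals the central angle: 2.6664.

2.6664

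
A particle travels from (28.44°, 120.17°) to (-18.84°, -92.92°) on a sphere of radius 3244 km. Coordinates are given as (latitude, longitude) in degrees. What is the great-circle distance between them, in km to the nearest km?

With latitudes φ₁ = 28.440°, φ₂ = -18.840° and longitude difference Δλ = 146.910°:
cos c = sin φ₁ sin φ₂ + cos φ₁ cos φ₂ cos Δλ = (0.4762)(-0.3229) + (0.8793)(0.9464)(-0.8378) = -0.85102,
so c = arccos(-0.85102) = 2.58873 rad.
Distance = R·c = 3244 × 2.5887 ≈ 8398 km.

8398 km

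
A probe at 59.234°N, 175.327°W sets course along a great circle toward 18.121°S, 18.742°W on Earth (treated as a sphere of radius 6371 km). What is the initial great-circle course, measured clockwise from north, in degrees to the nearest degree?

33°

With φ₁ = 1.0338, φ₂ = -0.3163, Δλ = 2.7329 rad, the forward-azimuth formula gives
θ = atan2( sin Δλ cos φ₂ , cos φ₁ sin φ₂ − sin φ₁ cos φ₂ cos Δλ ) = atan2(0.3777, 0.5903) = 32.61°.
So the initial bearing is 33°.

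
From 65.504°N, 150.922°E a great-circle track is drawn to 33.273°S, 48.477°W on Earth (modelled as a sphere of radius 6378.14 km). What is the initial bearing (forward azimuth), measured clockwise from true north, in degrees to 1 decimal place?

29.5°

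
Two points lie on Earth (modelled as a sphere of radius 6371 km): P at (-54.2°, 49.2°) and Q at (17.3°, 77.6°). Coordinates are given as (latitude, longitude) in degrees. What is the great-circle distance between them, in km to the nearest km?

Let φ₁ = -0.9460 rad, φ₂ = 0.3019 rad, and Δλ = 0.4957 rad.
Haversine: a = sin²(Δφ/2) + cos φ₁ cos φ₂ sin²(Δλ/2) = 0.3413 + (0.5850)(0.9548)(0.0602) = 0.37496.
Central angle c = 2·arcsin(√a) = 1.31802 rad.
Distance = R·c = 6371 × 1.3180 ≈ 8397 km.

8397 km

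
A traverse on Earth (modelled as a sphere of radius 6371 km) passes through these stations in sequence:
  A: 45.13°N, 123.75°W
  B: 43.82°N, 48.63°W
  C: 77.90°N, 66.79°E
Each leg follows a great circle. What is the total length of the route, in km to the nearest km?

11546 km

Leg A→B: central angle 0.9002 rad, distance 5735.4 km.
Leg B→C: central angle 0.9121 rad, distance 5811.0 km.
Total: 5735.4 + 5811.0 ≈ 11546 km.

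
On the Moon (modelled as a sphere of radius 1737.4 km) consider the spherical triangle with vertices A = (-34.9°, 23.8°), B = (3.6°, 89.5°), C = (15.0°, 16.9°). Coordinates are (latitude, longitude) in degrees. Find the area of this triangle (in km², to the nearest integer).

1887643 km²

Side lengths (central angles): a = 1.2613, b = 0.8784, c = 1.2651 rad; semiperimeter s = 1.7024.
By l'Huilier's theorem, tan(E/4) = √[tan(s/2) tan((s−a)/2) tan((s−b)/2) tan((s−c)/2)], giving spherical excess E = 0.6253 rad.
Area = E·R² = 0.6253 × (1737.4)² ≈ 1887643 km².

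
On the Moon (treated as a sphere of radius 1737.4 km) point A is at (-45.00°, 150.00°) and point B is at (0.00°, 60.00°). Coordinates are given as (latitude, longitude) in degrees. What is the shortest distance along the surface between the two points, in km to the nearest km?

With latitudes φ₁ = -45.000°, φ₂ = 0.000° and longitude difference Δλ = -90.000°:
Haversine: a = sin²(Δφ/2) + cos φ₁ cos φ₂ sin²(Δλ/2) = 0.1464 + (0.7071)(1.0000)(0.5000) = 0.50000.
Central angle c = 2·arcsin(√a) = 1.57080 rad.
Distance = R·c = 1737.4 × 1.5708 ≈ 2729 km.

2729 km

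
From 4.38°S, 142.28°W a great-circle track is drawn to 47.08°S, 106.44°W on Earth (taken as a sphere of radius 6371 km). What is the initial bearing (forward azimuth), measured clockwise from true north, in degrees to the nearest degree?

Δλ = 35.840° = 0.6255 rad.
y = sin Δλ · cos φ₂ = (0.5855)(0.6810) = 0.3987
x = cos φ₁ sin φ₂ − sin φ₁ cos φ₂ cos Δλ = (0.9971)(-0.7323) − (-0.0764)(0.6810)(0.8107) = -0.6880
θ = atan2(y, x) = 149.91°, so the bearing is 150°.

150°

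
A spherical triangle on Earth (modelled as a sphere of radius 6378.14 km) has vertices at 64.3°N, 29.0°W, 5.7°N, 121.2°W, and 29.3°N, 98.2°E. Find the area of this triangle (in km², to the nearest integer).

Side lengths (central angles): a = 2.2420, b = 1.3568, c = 1.4978 rad; semiperimeter s = 2.5483.
By l'Huilier's theorem, tan(E/4) = √[tan(s/2) tan((s−a)/2) tan((s−b)/2) tan((s−c)/2)], giving spherical excess E = 1.6763 rad.
Area = E·R² = 1.6763 × (6378.14)² ≈ 68191878 km².

68191878 km²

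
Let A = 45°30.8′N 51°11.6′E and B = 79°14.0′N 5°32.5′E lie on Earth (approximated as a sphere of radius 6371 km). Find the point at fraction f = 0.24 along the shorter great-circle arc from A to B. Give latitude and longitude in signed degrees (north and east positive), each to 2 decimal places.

54.27°, 47.82°

Central angle δ = 0.6561 rad. Interpolating on the sphere with fraction f = 0.24:
P = [sin((1−f)δ)·A + sin(fδ)·B] / sin δ = 0.7839·A + 0.2571·B in Cartesian coordinates,
giving P = (0.3921, 0.4327, 0.8118), i.e. latitude 54.27°, longitude 47.82°.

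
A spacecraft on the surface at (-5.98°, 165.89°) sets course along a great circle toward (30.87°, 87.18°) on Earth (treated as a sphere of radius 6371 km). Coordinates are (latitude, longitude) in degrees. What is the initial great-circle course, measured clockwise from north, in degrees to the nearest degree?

302°

With φ₁ = -0.1044, φ₂ = 0.5388, Δλ = -1.3737 rad, the forward-azimuth formula gives
θ = atan2( sin Δλ cos φ₂ , cos φ₁ sin φ₂ − sin φ₁ cos φ₂ cos Δλ ) = atan2(-0.8417, 0.5278) = -57.91°.
Adding 360° brings this into [0°, 360°): 302°.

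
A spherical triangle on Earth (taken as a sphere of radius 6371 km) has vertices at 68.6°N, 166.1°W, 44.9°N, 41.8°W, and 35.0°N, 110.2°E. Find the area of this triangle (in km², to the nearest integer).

Side lengths (central angles): a = 1.6785, b = 0.9681, c = 1.0338 rad; semiperimeter s = 1.8402.
By l'Huilier's theorem, tan(E/4) = √[tan(s/2) tan((s−a)/2) tan((s−b)/2) tan((s−c)/2)], giving spherical excess E = 0.5778 rad.
Area = E·R² = 0.5778 × (6371)² ≈ 23452666 km².

23452666 km²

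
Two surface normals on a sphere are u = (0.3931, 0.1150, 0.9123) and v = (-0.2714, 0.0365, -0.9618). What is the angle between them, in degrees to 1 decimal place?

u·v = -0.9799; |u| = 1.0000, |v| = 1.0000.
cos θ = (u·v)/(|u||v|) = -0.9799, so θ = 168.5°.

168.5°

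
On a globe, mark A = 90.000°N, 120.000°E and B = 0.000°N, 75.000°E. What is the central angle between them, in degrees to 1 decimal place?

Let φ₁ = 1.5708 rad, φ₂ = 0.0000 rad, and Δλ = -0.7854 rad.
Haversine: a = sin²(Δφ/2) + cos φ₁ cos φ₂ sin²(Δλ/2) = 0.5000 + (0.0000)(1.0000)(0.1464) = 0.50000.
Central angle c = 2·arcsin(√a) = 1.57080 rad.
So the angular separation is 90.0°.

90.0°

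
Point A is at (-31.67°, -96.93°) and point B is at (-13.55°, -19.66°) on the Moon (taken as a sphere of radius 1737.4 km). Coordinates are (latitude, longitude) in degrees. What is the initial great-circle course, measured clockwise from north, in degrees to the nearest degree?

95°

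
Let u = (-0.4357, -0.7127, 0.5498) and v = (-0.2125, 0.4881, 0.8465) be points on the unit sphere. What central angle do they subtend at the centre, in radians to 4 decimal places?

1.3591 rad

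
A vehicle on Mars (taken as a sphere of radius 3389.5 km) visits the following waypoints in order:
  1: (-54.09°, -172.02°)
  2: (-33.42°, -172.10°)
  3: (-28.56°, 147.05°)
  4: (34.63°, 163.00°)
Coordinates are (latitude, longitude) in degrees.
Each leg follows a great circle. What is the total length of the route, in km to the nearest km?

7144 km

Leg 1→2: central angle 0.3608 rad, distance 1222.8 km.
Leg 2→3: central angle 0.6131 rad, distance 2078.3 km.
Leg 3→4: central angle 1.1338 rad, distance 3843.1 km.
Total: 1222.8 + 2078.3 + 3843.1 ≈ 7144 km.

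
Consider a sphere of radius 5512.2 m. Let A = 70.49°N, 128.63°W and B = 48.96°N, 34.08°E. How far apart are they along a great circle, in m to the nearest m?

5762 m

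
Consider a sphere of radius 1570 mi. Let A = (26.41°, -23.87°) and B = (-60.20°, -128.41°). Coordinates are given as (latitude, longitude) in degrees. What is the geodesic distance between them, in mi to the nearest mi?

3284 mi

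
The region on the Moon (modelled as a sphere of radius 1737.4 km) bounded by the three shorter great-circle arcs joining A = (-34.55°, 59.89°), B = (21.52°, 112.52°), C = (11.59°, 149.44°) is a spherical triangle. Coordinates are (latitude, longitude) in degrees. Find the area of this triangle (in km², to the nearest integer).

1467771 km²

Side lengths (central angles): a = 0.6397, b = 1.6786, c = 1.3109 rad; semiperimeter s = 1.8146.
By l'Huilier's theorem, tan(E/4) = √[tan(s/2) tan((s−a)/2) tan((s−b)/2) tan((s−c)/2)], giving spherical excess E = 0.4862 rad.
Area = E·R² = 0.4862 × (1737.4)² ≈ 1467771 km².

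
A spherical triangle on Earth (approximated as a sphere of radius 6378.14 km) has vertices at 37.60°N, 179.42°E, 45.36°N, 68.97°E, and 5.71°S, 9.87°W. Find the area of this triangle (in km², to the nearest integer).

Side lengths (central angles): a = 1.5062, b = 2.5657, c = 1.3288 rad; semiperimeter s = 2.7004.
By l'Huilier's theorem, tan(E/4) = √[tan(s/2) tan((s−a)/2) tan((s−b)/2) tan((s−c)/2)], giving spherical excess E = 1.5529 rad.
Area = E·R² = 1.5529 × (6378.14)² ≈ 63172799 km².

63172799 km²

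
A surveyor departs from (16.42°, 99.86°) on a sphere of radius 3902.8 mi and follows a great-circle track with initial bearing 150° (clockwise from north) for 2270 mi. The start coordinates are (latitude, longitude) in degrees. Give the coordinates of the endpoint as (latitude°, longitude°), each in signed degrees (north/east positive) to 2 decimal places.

Angular distance δ = d/R = 2270/3902.8 = 0.58163 rad; initial bearing θ = 2.6180 rad.
sin φ₂ = sin φ₁ cos δ + cos φ₁ sin δ cos θ = (0.2827)(0.8356) + (0.9592)(0.5494)(-0.8660) = -0.2202, so φ₂ = -12.72°.
Δλ = atan2(sin θ sin δ cos φ₁, cos δ − sin φ₁ sin φ₂) = atan2(0.2635, 0.8978) = 16.356°.
λ₂ = 99.860° + 16.356° = 116.22°.

-12.72°, 116.22°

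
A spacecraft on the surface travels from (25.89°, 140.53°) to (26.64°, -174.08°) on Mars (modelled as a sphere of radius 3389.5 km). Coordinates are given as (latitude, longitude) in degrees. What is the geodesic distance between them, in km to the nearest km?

2395 km

Let φ₁ = 0.4519 rad, φ₂ = 0.4650 rad, and Δλ = 0.7922 rad.
cos c = sin φ₁ sin φ₂ + cos φ₁ cos φ₂ cos Δλ = (0.4366)(0.4484) + (0.8996)(0.8938)(0.7023) = 0.76051,
so c = arccos(0.76051) = 0.70670 rad.
Distance = R·c = 3389.5 × 0.7067 ≈ 2395 km.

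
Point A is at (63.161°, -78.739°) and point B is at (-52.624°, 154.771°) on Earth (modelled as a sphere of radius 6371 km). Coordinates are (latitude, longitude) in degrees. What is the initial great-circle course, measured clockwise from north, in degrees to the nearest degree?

With φ₁ = 1.1024, φ₂ = -0.9185, Δλ = -2.2077 rad, the forward-azimuth formula gives
θ = atan2( sin Δλ cos φ₂ , cos φ₁ sin φ₂ − sin φ₁ cos φ₂ cos Δλ ) = atan2(-0.4880, -0.0367) = -94.30°.
Adding 360° brings this into [0°, 360°): 266°.

266°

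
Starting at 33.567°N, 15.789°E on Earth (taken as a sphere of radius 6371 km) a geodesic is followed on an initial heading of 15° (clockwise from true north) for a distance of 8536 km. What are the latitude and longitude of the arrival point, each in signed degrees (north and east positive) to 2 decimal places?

65.51°, 158.36°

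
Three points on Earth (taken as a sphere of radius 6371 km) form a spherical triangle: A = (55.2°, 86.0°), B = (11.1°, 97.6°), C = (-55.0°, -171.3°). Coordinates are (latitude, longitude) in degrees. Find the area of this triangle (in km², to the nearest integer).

Side lengths (central angles): a = 1.7401, b = 2.4108, c = 0.7860 rad; semiperimeter s = 2.4684.
By l'Huilier's theorem, tan(E/4) = √[tan(s/2) tan((s−a)/2) tan((s−b)/2) tan((s−c)/2)], giving spherical excess E = 0.7413 rad.
Area = E·R² = 0.7413 × (6371)² ≈ 30087491 km².

30087491 km²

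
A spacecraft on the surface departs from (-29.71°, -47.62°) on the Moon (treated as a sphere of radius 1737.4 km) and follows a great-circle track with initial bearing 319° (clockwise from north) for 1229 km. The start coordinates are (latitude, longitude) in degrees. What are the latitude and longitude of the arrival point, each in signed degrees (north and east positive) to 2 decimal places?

Angular distance δ = d/R = 1229/1737.4 = 0.70738 rad; initial bearing θ = 5.5676 rad.
sin φ₂ = sin φ₁ cos δ + cos φ₁ sin δ cos θ = (-0.4956)(0.7601) + (0.8685)(0.6498)(0.7547) = 0.0493, so φ₂ = 2.82°.
Δλ = atan2(sin θ sin δ cos φ₁, cos δ − sin φ₁ sin φ₂) = atan2(-0.3703, 0.7845) = -25.268°.
λ₂ = -47.620° − 25.268° = -72.89°.

2.82°, -72.89°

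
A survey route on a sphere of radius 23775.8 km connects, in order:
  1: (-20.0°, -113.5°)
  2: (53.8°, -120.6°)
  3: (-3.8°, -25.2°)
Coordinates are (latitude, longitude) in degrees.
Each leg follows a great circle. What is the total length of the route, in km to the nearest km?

70672 km

Leg 1→2: central angle 1.2925 rad, distance 30729.8 km.
Leg 2→3: central angle 1.6800 rad, distance 39942.2 km.
Total: 30729.8 + 39942.2 ≈ 70672 km.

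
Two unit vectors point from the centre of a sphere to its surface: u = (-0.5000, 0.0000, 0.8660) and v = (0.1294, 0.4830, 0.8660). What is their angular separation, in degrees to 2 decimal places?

46.74°

u·v = 0.6853; |u| = 1.0000, |v| = 1.0000.
cos θ = (u·v)/(|u||v|) = 0.6853, so θ = 46.74°.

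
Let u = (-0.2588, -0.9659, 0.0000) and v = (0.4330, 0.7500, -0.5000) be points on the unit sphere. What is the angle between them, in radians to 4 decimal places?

2.5617 rad

u·v = -0.8365; |u| = 1.0000, |v| = 1.0000.
cos θ = (u·v)/(|u||v|) = -0.8365, so θ = 2.5617 rad.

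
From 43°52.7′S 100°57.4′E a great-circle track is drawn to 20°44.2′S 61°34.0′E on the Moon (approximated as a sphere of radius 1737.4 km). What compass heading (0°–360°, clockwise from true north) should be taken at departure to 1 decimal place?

Δλ = -39.390° = -0.6875 rad.
y = sin Δλ · cos φ₂ = (-0.6346)(0.9352) = -0.5935
x = cos φ₁ sin φ₂ − sin φ₁ cos φ₂ cos Δλ = (0.7208)(-0.3541) − (-0.6931)(0.9352)(0.7728) = 0.2458
θ = atan2(y, x) = -67.51°; adding 360° gives 292.5°.

292.5°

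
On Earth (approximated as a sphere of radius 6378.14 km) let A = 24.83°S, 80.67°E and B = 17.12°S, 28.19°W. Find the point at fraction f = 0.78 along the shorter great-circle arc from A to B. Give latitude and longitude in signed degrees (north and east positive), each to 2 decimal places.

-26.65°, -7.02°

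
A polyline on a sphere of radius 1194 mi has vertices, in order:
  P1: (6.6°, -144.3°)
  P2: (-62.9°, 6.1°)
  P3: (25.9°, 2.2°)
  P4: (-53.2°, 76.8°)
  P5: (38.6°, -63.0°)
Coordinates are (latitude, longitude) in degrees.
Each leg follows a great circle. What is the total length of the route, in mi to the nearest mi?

9576 mi

Leg P1→P2: central angle 2.0895 rad, distance 2494.9 mi.
Leg P2→P3: central angle 1.5508 rad, distance 1851.7 mi.
Leg P3→P4: central angle 1.7790 rad, distance 2124.1 mi.
Leg P4→P5: central angle 2.6005 rad, distance 3105.0 mi.
Total: 2494.9 + 1851.7 + 2124.1 + 3105.0 ≈ 9576 mi.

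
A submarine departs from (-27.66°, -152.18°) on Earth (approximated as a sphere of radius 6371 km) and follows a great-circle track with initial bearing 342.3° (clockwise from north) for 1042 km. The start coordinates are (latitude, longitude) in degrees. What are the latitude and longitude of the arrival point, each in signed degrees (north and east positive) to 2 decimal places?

Angular distance δ = d/R = 1042/6371 = 0.16355 rad; initial bearing θ = 5.9743 rad.
sin φ₂ = sin φ₁ cos δ + cos φ₁ sin δ cos θ = (-0.4642)(0.9867) + (0.8857)(0.1628)(0.9527) = -0.3206, so φ₂ = -18.70°.
Δλ = atan2(sin θ sin δ cos φ₁, cos δ − sin φ₁ sin φ₂) = atan2(-0.0438, 0.8378) = -2.996°.
λ₂ = -152.180° − 2.996° = -155.18°.

-18.70°, -155.18°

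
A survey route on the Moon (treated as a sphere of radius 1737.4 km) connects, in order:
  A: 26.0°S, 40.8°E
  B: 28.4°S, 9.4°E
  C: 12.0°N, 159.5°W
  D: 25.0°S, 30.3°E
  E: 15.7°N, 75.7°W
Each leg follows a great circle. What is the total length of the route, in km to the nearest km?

14051 km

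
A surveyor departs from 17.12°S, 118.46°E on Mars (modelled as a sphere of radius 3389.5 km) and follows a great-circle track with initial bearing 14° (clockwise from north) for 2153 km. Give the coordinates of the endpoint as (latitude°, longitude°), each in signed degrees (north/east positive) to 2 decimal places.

18.25°, 127.15°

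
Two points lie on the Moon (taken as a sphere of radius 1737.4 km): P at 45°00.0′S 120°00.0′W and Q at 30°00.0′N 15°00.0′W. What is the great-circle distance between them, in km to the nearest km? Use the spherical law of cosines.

Let φ₁ = -0.7854 rad, φ₂ = 0.5236 rad, and Δλ = 1.8326 rad.
cos c = sin φ₁ sin φ₂ + cos φ₁ cos φ₂ cos Δλ = (-0.7071)(0.5000) + (0.7071)(0.8660)(-0.2588) = -0.51205,
so c = arccos(-0.51205) = 2.10836 rad.
Distance = R·c = 1737.4 × 2.1084 ≈ 3663 km.

3663 km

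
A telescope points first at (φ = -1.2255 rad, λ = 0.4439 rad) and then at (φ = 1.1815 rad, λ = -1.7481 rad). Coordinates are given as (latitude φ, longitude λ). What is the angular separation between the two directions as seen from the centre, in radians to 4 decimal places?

In radians: φ₁ = -1.2255, φ₂ = 1.1815, Δλ = -125.592° = -2.1920 rad.
Haversine: a = sin²(Δφ/2) + cos φ₁ cos φ₂ sin²(Δλ/2) = 0.8711 + (0.3385)(0.3795)(0.7910) = 0.97267.
Central angle c = 2·arcsin(√a) = 2.80942 rad.
So the angular separation is 2.8094 rad.

2.8094 rad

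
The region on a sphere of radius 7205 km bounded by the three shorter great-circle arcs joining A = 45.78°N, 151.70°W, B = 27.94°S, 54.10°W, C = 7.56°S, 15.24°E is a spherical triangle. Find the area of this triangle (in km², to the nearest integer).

Side lengths (central angles): a = 1.1911, b = 2.4461, c = 2.0012 rad; semiperimeter s = 2.8192.
By l'Huilier's theorem, tan(E/4) = √[tan(s/2) tan((s−a)/2) tan((s−b)/2) tan((s−c)/2)], giving spherical excess E = 2.5223 rad.
Area = E·R² = 2.5223 × (7205)² ≈ 130938835 km².

130938835 km²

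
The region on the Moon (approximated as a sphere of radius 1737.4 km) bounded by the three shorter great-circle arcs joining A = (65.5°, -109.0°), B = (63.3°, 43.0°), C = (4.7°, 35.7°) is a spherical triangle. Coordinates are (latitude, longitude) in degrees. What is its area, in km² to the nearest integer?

813416 km²

Side lengths (central angles): a = 1.0270, b = 1.8367, c = 0.8653 rad; semiperimeter s = 1.8645.
By l'Huilier's theorem, tan(E/4) = √[tan(s/2) tan((s−a)/2) tan((s−b)/2) tan((s−c)/2)], giving spherical excess E = 0.2695 rad.
Area = E·R² = 0.2695 × (1737.4)² ≈ 813416 km².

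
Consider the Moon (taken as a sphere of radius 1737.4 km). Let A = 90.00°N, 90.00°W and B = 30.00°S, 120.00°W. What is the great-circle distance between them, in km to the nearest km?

3639 km

In radians: φ₁ = 1.5708, φ₂ = -0.5236, Δλ = -30.000° = -0.5236 rad.
cos c = sin φ₁ sin φ₂ + cos φ₁ cos φ₂ cos Δλ = (1.0000)(-0.5000) + (0.0000)(0.8660)(0.8660) = -0.50000,
so c = arccos(-0.50000) = 2.09440 rad.
Distance = R·c = 1737.4 × 2.0944 ≈ 3639 km.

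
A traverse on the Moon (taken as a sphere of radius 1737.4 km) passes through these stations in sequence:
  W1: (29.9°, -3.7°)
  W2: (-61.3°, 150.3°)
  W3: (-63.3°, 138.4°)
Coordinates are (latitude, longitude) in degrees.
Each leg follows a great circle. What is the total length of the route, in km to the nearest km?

4552 km

Leg W1→W2: central angle 2.5174 rad, distance 4373.7 km.
Leg W2→W3: central angle 0.1025 rad, distance 178.0 km.
Total: 4373.7 + 178.0 ≈ 4552 km.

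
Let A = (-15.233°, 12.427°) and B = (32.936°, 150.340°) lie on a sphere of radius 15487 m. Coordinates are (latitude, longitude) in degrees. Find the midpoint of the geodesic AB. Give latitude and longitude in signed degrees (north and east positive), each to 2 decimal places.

The central angle between A and B is δ = 2.4096 rad.
With f = 0.5, the slerp weights are sin((1−f)δ)/sin δ = 1.3971 and sin(fδ)/sin δ = 1.3971.
Weighted sum of the unit vectors: (1.3971)·(0.9423,0.2076,-0.2627) + (1.3971)·(-0.7293,0.4153,0.5437) = (0.2975, 0.8703, 0.3925).
Converting back: φ = atan2(z, √(x²+y²)) = 23.11°, λ = atan2(y, x) = 71.13°.

23.11°, 71.13°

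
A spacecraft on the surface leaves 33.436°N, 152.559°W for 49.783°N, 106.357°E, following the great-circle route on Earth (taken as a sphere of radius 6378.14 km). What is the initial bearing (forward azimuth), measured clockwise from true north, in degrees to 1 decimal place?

318.1°

Δλ = -101.084° = -1.7642 rad.
y = sin Δλ · cos φ₂ = (-0.9813)(0.6457) = -0.6336
x = cos φ₁ sin φ₂ − sin φ₁ cos φ₂ cos Δλ = (0.8345)(0.7636) − (0.5510)(0.6457)(-0.1922) = 0.7056
θ = atan2(y, x) = -41.92°; adding 360° gives 318.1°.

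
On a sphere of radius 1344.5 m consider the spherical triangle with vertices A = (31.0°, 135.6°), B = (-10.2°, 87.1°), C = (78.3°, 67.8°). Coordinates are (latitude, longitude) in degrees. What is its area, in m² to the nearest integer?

1158366 m²

Side lengths (central angles): a = 1.5558, b = 0.9643, c = 1.0840 rad; semiperimeter s = 1.8021.
By l'Huilier's theorem, tan(E/4) = √[tan(s/2) tan((s−a)/2) tan((s−b)/2) tan((s−c)/2)], giving spherical excess E = 0.6408 rad.
Area = E·R² = 0.6408 × (1344.5)² ≈ 1158366 m².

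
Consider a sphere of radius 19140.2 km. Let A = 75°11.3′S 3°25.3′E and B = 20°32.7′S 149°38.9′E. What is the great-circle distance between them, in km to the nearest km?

27371 km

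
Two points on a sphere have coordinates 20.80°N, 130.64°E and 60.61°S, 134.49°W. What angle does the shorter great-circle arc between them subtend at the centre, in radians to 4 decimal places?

1.9266 rad

Let φ₁ = 0.3630 rad, φ₂ = -1.0578 rad, and Δλ = 1.6558 rad.
Haversine: a = sin²(Δφ/2) + cos φ₁ cos φ₂ sin²(Δλ/2) = 0.4253 + (0.9348)(0.4908)(0.5424) = 0.67418.
Central angle c = 2·arcsin(√a) = 1.92661 rad.
So the angular separation is 1.9266 rad.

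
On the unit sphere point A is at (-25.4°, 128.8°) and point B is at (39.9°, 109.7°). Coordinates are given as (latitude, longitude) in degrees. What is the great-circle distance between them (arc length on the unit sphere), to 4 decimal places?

1.1813

With latitudes φ₁ = -25.400°, φ₂ = 39.900° and longitude difference Δλ = -19.100°:
cos c = sin φ₁ sin φ₂ + cos φ₁ cos φ₂ cos Δλ = (-0.4289)(0.6414) + (0.9033)(0.7672)(0.9449) = 0.37972,
so c = arccos(0.37972) = 1.18131 rad.
On the unit sphere the arc length equals the central angle: 1.1813.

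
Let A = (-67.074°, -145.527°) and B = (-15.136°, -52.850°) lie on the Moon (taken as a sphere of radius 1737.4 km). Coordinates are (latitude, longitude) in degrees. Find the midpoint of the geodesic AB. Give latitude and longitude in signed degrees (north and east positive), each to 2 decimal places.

Central angle δ = 1.3460 rad. Interpolating on the sphere with fraction f = 0.5:
P = [sin((1−f)δ)·A + sin(fδ)·B] / sin δ = 0.6394·A + 0.6394·B in Cartesian coordinates,
giving P = (0.1674, -0.6330, -0.7559), i.e. latitude -49.10°, longitude -75.19°.

-49.10°, -75.19°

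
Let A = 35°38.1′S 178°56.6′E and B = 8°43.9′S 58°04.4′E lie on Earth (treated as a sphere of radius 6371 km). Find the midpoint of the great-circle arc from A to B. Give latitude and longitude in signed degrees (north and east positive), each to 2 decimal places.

-39.16°, 108.75°

The central angle between A and B is δ = 1.9005 rad.
With f = 0.5, the slerp weights are sin((1−f)δ)/sin δ = 0.8599 and sin(fδ)/sin δ = 0.8599.
Weighted sum of the unit vectors: (0.8599)·(-0.8126,0.0150,-0.5826) + (0.8599)·(0.5227,0.8389,-0.1518) = (-0.2493, 0.7342, -0.6315).
Converting back: φ = atan2(z, √(x²+y²)) = -39.16°, λ = atan2(y, x) = 108.75°.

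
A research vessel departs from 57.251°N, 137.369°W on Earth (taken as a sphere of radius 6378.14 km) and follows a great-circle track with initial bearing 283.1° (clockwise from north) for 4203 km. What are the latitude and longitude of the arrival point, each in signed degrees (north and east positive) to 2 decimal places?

47.73°, 160.17°

Angular distance δ = d/R = 4203/6378.14 = 0.65897 rad; initial bearing θ = 4.9410 rad.
sin φ₂ = sin φ₁ cos δ + cos φ₁ sin δ cos θ = (0.8410)(0.7906) + (0.5410)(0.6123)(0.2267) = 0.7400, so φ₂ = 47.73°.
Δλ = atan2(sin θ sin δ cos φ₁, cos δ − sin φ₁ sin φ₂) = atan2(-0.3226, 0.1682) = -62.460°.
λ₂ = -137.369° − 62.460° = -199.83° → 160.17° after wrapping to (−180°, 180°].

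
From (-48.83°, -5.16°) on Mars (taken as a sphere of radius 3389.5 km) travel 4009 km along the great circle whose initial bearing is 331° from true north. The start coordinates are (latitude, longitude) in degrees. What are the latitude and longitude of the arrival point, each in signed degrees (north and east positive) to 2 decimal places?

Angular distance δ = d/R = 4009/3389.5 = 1.18277 rad; initial bearing θ = 5.7770 rad.
sin φ₂ = sin φ₁ cos δ + cos φ₁ sin δ cos θ = (-0.7528)(0.3784) + (0.6583)(0.9257)(0.8746) = 0.2481, so φ₂ = 14.37°.
Δλ = atan2(sin θ sin δ cos φ₁, cos δ − sin φ₁ sin φ₂) = atan2(-0.2954, 0.5652) = -27.597°.
λ₂ = -5.160° − 27.597° = -32.76°.

14.37°, -32.76°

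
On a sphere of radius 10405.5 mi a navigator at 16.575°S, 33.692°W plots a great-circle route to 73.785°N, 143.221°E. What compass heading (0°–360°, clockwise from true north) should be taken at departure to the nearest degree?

1°

With φ₁ = -0.2893, φ₂ = 1.2878, Δλ = 3.0877 rad, the forward-azimuth formula gives
θ = atan2( sin Δλ cos φ₂ , cos φ₁ sin φ₂ − sin φ₁ cos φ₂ cos Δλ ) = atan2(0.0150, 0.8408) = 1.02°.
So the initial bearing is 1°.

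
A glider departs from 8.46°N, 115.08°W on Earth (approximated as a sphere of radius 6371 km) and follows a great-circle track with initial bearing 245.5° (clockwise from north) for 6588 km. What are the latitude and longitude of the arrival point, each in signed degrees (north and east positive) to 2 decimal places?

-16.10°, -169.56°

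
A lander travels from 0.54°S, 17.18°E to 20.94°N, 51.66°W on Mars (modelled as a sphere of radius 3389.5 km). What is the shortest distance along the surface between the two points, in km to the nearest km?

With latitudes φ₁ = -0.540°, φ₂ = 20.940° and longitude difference Δλ = -68.840°:
Haversine: a = sin²(Δφ/2) + cos φ₁ cos φ₂ sin²(Δλ/2) = 0.0347 + (1.0000)(0.9340)(0.3195) = 0.33313.
Central angle c = 2·arcsin(√a) = 1.23052 rad.
Distance = R·c = 3389.5 × 1.2305 ≈ 4171 km.

4171 km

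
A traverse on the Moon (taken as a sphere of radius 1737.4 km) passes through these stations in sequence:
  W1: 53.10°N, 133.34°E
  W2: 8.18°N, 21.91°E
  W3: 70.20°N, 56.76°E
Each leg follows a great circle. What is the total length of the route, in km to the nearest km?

Leg W1→W2: central angle 1.6743 rad, distance 2909.0 km.
Leg W2→W3: central angle 1.1494 rad, distance 1997.0 km.
Total: 2909.0 + 1997.0 ≈ 4906 km.

4906 km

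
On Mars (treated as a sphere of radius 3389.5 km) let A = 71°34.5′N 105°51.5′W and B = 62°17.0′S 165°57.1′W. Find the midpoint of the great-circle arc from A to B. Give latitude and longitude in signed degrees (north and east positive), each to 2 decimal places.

5.33°, -142.20°

The central angle between A and B is δ = 2.4443 rad.
With f = 0.5, the slerp weights are sin((1−f)δ)/sin δ = 1.4636 and sin(fδ)/sin δ = 1.4636.
Weighted sum of the unit vectors: (1.4636)·(-0.0864,-0.3040,0.9487) + (1.4636)·(-0.4512,-0.1129,-0.8853) = (-0.7868, -0.6102, 0.0929).
Converting back: φ = atan2(z, √(x²+y²)) = 5.33°, λ = atan2(y, x) = -142.20°.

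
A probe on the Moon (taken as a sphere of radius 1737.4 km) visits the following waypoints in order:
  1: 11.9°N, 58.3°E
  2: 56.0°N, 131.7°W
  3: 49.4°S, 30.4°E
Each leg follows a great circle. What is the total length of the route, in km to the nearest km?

8459 km

Leg 1→2: central angle 1.9476 rad, distance 3383.7 km.
Leg 2→3: central angle 2.9210 rad, distance 5074.9 km.
Total: 3383.7 + 5074.9 ≈ 8459 km.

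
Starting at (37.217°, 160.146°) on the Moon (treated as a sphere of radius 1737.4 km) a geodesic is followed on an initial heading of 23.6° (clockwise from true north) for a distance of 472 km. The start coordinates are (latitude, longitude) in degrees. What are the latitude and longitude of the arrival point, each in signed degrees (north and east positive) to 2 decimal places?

Angular distance δ = d/R = 472/1737.4 = 0.27167 rad; initial bearing θ = 0.4119 rad.
sin φ₂ = sin φ₁ cos δ + cos φ₁ sin δ cos θ = (0.6048)(0.9633) + (0.7964)(0.2683)(0.9164) = 0.7785, so φ₂ = 51.12°.
Δλ = atan2(sin θ sin δ cos φ₁, cos δ − sin φ₁ sin φ₂) = atan2(0.0856, 0.4925) = 9.855°.
λ₂ = 160.146° + 9.855° = 170.00°.

51.12°, 170.00°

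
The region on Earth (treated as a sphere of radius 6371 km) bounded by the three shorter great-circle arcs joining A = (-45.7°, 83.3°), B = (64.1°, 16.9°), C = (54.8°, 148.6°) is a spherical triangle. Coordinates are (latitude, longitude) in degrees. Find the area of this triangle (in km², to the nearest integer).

Side lengths (central angles): a = 0.9672, b = 2.0005, c = 2.1196 rad; semiperimeter s = 2.5437.
By l'Huilier's theorem, tan(E/4) = √[tan(s/2) tan((s−a)/2) tan((s−b)/2) tan((s−c)/2)], giving spherical excess E = 1.6656 rad.
Area = E·R² = 1.6656 × (6371)² ≈ 67607122 km².

67607122 km²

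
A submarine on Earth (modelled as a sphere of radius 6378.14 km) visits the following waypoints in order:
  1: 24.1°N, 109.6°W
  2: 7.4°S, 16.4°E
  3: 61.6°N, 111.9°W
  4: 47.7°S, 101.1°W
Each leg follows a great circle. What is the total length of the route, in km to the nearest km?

38890 km

Leg 1→2: central angle 2.1953 rad, distance 14001.8 km.
Leg 2→3: central angle 1.9885 rad, distance 12682.6 km.
Leg 3→4: central angle 1.9137 rad, distance 12205.6 km.
Total: 14001.8 + 12682.6 + 12205.6 ≈ 38890 km.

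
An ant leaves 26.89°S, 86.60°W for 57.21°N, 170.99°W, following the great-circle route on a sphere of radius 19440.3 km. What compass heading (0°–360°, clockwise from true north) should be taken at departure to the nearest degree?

With φ₁ = -0.4693, φ₂ = 0.9985, Δλ = -1.4729 rad, the forward-azimuth formula gives
θ = atan2( sin Δλ cos φ₂ , cos φ₁ sin φ₂ − sin φ₁ cos φ₂ cos Δλ ) = atan2(-0.5390, 0.7737) = -34.86°.
Adding 360° brings this into [0°, 360°): 325°.

325°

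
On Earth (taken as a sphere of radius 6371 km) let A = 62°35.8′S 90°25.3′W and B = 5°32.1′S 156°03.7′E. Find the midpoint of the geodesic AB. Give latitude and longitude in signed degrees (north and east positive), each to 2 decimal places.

-47.09°, -176.47°

The central angle between A and B is δ = 1.6681 rad.
With f = 0.5, the slerp weights are sin((1−f)δ)/sin δ = 0.7442 and sin(fδ)/sin δ = 0.7442.
Weighted sum of the unit vectors: (0.7442)·(-0.0034,-0.4602,-0.8878) + (0.7442)·(-0.9097,0.4039,-0.0965) = (-0.6795, -0.0420, -0.7325).
Converting back: φ = atan2(z, √(x²+y²)) = -47.09°, λ = atan2(y, x) = -176.47°.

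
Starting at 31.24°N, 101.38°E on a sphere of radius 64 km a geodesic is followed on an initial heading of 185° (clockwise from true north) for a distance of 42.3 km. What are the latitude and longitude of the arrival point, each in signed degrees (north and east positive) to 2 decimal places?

-6.51°, 98.29°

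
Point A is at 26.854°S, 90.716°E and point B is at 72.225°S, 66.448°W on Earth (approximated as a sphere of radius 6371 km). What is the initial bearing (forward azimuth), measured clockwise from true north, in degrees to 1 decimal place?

186.9°

With φ₁ = -0.4687, φ₂ = -1.2606, Δλ = -2.7430 rad, the forward-azimuth formula gives
θ = atan2( sin Δλ cos φ₂ , cos φ₁ sin φ₂ − sin φ₁ cos φ₂ cos Δλ ) = atan2(-0.1185, -0.9767) = -173.08°.
Adding 360° brings this into [0°, 360°): 186.9°.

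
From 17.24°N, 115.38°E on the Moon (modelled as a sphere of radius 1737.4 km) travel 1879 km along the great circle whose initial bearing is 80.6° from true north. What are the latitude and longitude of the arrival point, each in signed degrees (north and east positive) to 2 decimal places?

16.08°, -179.63°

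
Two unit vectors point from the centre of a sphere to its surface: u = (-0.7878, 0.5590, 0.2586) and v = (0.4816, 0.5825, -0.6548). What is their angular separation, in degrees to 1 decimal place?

102.9°

u·v = -0.2231; |u| = 1.0000, |v| = 1.0000.
cos θ = (u·v)/(|u||v|) = -0.2231, so θ = 102.9°.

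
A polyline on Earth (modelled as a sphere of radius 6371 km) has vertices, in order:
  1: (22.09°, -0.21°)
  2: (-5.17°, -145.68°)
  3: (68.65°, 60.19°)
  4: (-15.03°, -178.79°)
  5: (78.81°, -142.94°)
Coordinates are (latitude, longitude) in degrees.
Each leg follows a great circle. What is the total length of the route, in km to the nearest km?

52003 km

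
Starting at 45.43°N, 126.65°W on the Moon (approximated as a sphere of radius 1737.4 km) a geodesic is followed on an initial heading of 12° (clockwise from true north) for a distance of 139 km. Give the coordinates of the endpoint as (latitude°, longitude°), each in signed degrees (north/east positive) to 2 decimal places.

49.90°, -125.17°

Angular distance δ = d/R = 139/1737.4 = 0.08000 rad; initial bearing θ = 0.2094 rad.
sin φ₂ = sin φ₁ cos δ + cos φ₁ sin δ cos θ = (0.7124)(0.9968) + (0.7018)(0.0799)(0.9781) = 0.7650, so φ₂ = 49.90°.
Δλ = atan2(sin θ sin δ cos φ₁, cos δ − sin φ₁ sin φ₂) = atan2(0.0117, 0.4518) = 1.478°.
λ₂ = -126.650° + 1.478° = -125.17°.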